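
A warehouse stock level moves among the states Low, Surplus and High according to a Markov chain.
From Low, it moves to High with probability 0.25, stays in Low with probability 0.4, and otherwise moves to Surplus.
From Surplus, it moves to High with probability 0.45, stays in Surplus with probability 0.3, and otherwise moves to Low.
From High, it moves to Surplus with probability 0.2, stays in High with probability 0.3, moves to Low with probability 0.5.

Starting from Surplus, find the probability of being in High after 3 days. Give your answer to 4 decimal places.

Propagate the distribution vector 3 days from Surplus.
After 0 days: (0.0000, 1.0000, 0.0000)
After 1 day: (0.2500, 0.3000, 0.4500)
After 2 days: (0.4000, 0.2675, 0.3325)
After 3 days: (0.3931, 0.2868, 0.3201)
P(in High after 3 days) = 0.3201

0.3201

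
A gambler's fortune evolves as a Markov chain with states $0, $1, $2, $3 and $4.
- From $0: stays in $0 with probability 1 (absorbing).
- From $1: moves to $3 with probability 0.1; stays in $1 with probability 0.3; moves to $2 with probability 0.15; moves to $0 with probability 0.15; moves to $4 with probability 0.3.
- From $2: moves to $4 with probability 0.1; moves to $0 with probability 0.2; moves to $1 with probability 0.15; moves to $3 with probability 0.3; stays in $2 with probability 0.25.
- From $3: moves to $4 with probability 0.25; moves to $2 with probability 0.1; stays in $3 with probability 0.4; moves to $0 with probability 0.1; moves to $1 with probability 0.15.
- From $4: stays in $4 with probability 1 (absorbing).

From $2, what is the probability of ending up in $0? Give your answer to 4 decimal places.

0.4741

Let h(s) be the probability of absorption at $0 starting from transient state s. Then h($0) = 1 and h($4) = 0. By first-step analysis:
h($1) = 0.15·1 + 0.3·h($1) + 0.15·h($2) + 0.1·h($3) + 0.3·0
h($2) = 0.2·1 + 0.15·h($1) + 0.25·h($2) + 0.3·h($3) + 0.1·0
h($3) = 0.1·1 + 0.15·h($1) + 0.1·h($2) + 0.4·h($3) + 0.25·0
Solving: h($1) = 0.3640, h($2) = 0.4741, h($3) = 0.3367.
Starting from $2, the probability is 0.4741.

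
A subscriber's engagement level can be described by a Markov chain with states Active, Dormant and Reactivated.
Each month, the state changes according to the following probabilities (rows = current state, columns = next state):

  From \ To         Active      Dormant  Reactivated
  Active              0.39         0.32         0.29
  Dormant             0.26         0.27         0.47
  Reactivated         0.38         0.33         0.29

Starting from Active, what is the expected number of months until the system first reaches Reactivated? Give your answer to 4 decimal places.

Let t(s) be the expected number of months to first reach Reactivated from state s, with t(Reactivated) = 0. Conditioning on the first month:
t(Active) = 1 + 0.39·t(Active) + 0.32·t(Dormant)
t(Dormant) = 1 + 0.26·t(Active) + 0.27·t(Dormant)
Solving: t(Active) = 2.8998, t(Dormant) = 2.4027.
Expected months from Active to Reactivated: 2.8998.

2.8998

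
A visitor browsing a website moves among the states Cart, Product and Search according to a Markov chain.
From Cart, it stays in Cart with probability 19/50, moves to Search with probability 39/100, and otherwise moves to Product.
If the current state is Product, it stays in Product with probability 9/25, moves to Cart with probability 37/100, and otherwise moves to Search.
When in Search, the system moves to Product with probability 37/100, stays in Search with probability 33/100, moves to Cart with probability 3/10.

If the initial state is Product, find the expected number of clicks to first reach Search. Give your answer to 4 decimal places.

3.1761

Let t(s) be the expected number of clicks to first reach Search from state s, with t(Search) = 0. Conditioning on the first click:
t(Cart) = 1 + 0.38·t(Cart) + 0.23·t(Product)
t(Product) = 1 + 0.37·t(Cart) + 0.36·t(Product)
Solving: t(Cart) = 2.7911, t(Product) = 3.1761.
Expected clicks from Product to Search: 3.1761.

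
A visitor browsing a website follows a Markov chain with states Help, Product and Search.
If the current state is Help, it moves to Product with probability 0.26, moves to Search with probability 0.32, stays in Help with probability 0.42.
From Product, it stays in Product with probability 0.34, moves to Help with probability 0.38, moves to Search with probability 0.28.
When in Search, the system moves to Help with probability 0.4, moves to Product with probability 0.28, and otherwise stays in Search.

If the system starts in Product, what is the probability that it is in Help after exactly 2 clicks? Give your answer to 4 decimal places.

Sum over the intermediate state after 1 click:
P = P(Product→Help)·P(Help→Help) + P(Product→Product)·P(Product→Help) + P(Product→Search)·P(Search→Help)
  = 0.38×0.42 + 0.34×0.38 + 0.28×0.4
  = 0.1596 + 0.1292 + 0.1120 = 0.4008

0.4008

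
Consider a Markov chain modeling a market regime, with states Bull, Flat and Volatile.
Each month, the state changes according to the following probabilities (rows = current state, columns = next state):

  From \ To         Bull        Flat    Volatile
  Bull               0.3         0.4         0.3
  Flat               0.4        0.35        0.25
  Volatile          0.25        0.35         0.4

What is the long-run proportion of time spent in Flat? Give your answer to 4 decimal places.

Let the stationary distribution be π with π = πP and π_1 + π_2 + π_3 = 1.
π_1 = 0.3·π_1 + 0.4·π_2 + 0.25·π_3
π_2 = 0.4·π_1 + 0.35·π_2 + 0.35·π_3
Solving with the normalization constraint gives π = (0.3210, 0.3660, 0.3130).
So the stationary probability of Flat is 0.3660.

0.3660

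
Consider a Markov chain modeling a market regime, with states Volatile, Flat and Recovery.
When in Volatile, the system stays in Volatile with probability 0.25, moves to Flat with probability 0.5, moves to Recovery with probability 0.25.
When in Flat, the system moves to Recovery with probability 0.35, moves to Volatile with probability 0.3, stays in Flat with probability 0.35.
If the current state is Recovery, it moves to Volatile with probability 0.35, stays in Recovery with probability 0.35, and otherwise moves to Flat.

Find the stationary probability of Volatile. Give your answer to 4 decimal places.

Let the stationary distribution be π with π = πP and π_1 + π_2 + π_3 = 1.
π_1 = 0.25·π_1 + 0.3·π_2 + 0.35·π_3
π_2 = 0.5·π_1 + 0.35·π_2 + 0.3·π_3
Solving with the normalization constraint gives π = (0.3009, 0.3791, 0.3199).
So the stationary probability of Volatile is 0.3009.

0.3009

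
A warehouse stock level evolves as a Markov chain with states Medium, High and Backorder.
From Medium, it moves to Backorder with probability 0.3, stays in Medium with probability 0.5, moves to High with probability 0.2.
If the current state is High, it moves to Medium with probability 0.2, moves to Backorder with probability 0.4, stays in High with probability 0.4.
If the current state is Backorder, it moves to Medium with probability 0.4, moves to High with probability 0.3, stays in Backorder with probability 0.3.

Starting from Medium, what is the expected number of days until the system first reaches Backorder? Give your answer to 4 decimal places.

3.0769

Let t(s) be the expected number of days to first reach Backorder from state s, with t(Backorder) = 0. Conditioning on the first day:
t(Medium) = 1 + 0.5·t(Medium) + 0.2·t(High)
t(High) = 1 + 0.2·t(Medium) + 0.4·t(High)
Solving: t(Medium) = 3.0769, t(High) = 2.6923.
Expected days from Medium to Backorder: 3.0769.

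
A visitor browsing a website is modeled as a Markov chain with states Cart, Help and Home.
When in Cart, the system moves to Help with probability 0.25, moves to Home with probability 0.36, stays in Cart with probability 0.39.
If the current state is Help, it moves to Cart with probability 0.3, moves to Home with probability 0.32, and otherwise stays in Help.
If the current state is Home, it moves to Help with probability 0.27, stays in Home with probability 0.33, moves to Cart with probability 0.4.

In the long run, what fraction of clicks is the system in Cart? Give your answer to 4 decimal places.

Let the stationary distribution be π with π = πP and π_1 + π_2 + π_3 = 1.
π_1 = 0.39·π_1 + 0.3·π_2 + 0.4·π_3
π_2 = 0.25·π_1 + 0.38·π_2 + 0.27·π_3
Solving with the normalization constraint gives π = (0.3668, 0.2951, 0.3381).
So the stationary probability of Cart is 0.3668.

0.3668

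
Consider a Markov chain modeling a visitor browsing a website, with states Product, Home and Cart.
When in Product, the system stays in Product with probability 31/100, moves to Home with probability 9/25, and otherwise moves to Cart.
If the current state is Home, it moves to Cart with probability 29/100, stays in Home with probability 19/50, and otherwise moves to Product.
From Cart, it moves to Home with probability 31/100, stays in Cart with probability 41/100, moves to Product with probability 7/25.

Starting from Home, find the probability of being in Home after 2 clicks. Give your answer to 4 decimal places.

Sum over the intermediate state after 1 click:
P = P(Home→Product)·P(Product→Home) + P(Home→Home)·P(Home→Home) + P(Home→Cart)·P(Cart→Home)
  = 0.33×0.36 + 0.38×0.38 + 0.29×0.31
  = 0.1188 + 0.1444 + 0.0899 = 0.3531

0.3531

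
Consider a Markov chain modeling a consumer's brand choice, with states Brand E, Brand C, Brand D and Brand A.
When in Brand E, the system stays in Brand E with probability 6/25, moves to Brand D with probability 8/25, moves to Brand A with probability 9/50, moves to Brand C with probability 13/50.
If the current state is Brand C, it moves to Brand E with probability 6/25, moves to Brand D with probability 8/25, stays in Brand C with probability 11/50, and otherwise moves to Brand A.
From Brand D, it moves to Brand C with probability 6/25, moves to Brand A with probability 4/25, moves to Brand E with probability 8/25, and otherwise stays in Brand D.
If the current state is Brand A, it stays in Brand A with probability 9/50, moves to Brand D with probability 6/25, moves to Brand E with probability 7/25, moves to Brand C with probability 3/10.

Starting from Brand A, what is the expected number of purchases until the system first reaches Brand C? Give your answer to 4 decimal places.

Let t(s) be the expected number of purchases to first reach Brand C from state s, with t(Brand C) = 0. Conditioning on the first purchase:
t(Brand E) = 1 + 0.24·t(Brand E) + 0.32·t(Brand D) + 0.18·t(Brand A)
t(Brand D) = 1 + 0.32·t(Brand E) + 0.28·t(Brand D) + 0.16·t(Brand A)
t(Brand A) = 1 + 0.28·t(Brand E) + 0.24·t(Brand D) + 0.18·t(Brand A)
Solving: t(Brand E) = 3.8303, t(Brand D) = 3.9070, t(Brand A) = 3.6709.
Expected purchases from Brand A to Brand C: 3.6709.

3.6709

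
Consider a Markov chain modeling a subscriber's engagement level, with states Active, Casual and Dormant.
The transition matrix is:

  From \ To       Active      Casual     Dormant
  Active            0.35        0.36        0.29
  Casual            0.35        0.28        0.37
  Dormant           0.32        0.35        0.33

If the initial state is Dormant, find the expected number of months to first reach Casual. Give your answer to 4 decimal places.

Let t(s) be the expected number of months to first reach Casual from state s, with t(Casual) = 0. Conditioning on the first month:
t(Active) = 1 + 0.35·t(Active) + 0.29·t(Dormant)
t(Dormant) = 1 + 0.32·t(Active) + 0.33·t(Dormant)
Solving: t(Active) = 2.8013, t(Dormant) = 2.8305.
Expected months from Dormant to Casual: 2.8305.

2.8305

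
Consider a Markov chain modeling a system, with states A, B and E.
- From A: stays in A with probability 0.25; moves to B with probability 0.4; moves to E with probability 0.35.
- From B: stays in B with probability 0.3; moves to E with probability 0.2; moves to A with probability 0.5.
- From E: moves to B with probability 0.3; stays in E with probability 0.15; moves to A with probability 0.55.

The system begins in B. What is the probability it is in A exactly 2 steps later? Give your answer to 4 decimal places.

Sum over the intermediate state after 1 step:
P = P(B→A)·P(A→A) + P(B→B)·P(B→A) + P(B→E)·P(E→A)
  = 0.5×0.25 + 0.3×0.5 + 0.2×0.55
  = 0.1250 + 0.1500 + 0.1100 = 0.3850

0.3850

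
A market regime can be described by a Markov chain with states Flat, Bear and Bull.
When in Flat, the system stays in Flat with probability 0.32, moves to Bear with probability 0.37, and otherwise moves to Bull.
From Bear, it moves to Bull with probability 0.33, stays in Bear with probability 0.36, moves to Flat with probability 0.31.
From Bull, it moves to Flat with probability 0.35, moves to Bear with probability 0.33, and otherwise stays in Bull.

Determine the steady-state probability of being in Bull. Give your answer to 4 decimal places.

0.3203

Let the stationary distribution be π with π = πP and π_1 + π_2 + π_3 = 1.
π_1 = 0.32·π_1 + 0.31·π_2 + 0.35·π_3
π_2 = 0.37·π_1 + 0.36·π_2 + 0.33·π_3
Solving with the normalization constraint gives π = (0.3261, 0.3537, 0.3203).
So the stationary probability of Bull is 0.3203.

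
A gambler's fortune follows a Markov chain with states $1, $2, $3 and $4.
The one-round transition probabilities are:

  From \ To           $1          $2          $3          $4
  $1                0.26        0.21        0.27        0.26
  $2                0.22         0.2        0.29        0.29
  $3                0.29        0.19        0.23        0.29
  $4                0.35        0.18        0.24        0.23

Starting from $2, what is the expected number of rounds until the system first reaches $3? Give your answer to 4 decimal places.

Let t(s) be the expected number of rounds to first reach $3 from state s, with t($3) = 0. Conditioning on the first round:
t($1) = 1 + 0.26·t($1) + 0.21·t($2) + 0.26·t($4)
t($2) = 1 + 0.22·t($1) + 0.2·t($2) + 0.29·t($4)
t($4) = 1 + 0.35·t($1) + 0.18·t($2) + 0.23·t($4)
Solving: t($1) = 3.7558, t($2) = 3.6847, t($4) = 3.8672.
Expected rounds from $2 to $3: 3.6847.

3.6847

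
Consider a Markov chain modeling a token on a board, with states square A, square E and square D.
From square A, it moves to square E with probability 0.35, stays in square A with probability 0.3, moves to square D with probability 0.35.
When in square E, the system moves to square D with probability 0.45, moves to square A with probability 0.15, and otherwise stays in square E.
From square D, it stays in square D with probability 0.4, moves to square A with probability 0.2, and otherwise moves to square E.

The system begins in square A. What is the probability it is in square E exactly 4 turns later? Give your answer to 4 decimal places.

Propagate the distribution vector 4 turns from square A.
After 0 turns: (1.0000, 0.0000, 0.0000)
After 1 turn: (0.3000, 0.3500, 0.3500)
After 2 turns: (0.2125, 0.3850, 0.4025)
After 3 turns: (0.2020, 0.3894, 0.4086)
After 4 turns: (0.2007, 0.3899, 0.4094)
P(in square E after 4 turns) = 0.3899

0.3899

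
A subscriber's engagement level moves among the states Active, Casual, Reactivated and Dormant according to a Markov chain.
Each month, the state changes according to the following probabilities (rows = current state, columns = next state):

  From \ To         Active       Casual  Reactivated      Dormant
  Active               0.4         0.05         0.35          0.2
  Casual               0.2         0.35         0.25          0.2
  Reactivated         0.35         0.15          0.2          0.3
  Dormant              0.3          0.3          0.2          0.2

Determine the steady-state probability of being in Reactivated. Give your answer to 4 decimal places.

Let the stationary distribution be π with π = πP and π_1 + π_2 + π_3 + π_4 = 1.
π_1 = 0.4·π_1 + 0.2·π_2 + 0.35·π_3 + 0.3·π_4
π_2 = 0.05·π_1 + 0.35·π_2 + 0.15·π_3 + 0.3·π_4
π_3 = 0.35·π_1 + 0.25·π_2 + 0.2·π_3 + 0.2·π_4
Solving with the normalization constraint gives π = (0.3267, 0.1890, 0.2585, 0.2258).
So the stationary probability of Reactivated is 0.2585.

0.2585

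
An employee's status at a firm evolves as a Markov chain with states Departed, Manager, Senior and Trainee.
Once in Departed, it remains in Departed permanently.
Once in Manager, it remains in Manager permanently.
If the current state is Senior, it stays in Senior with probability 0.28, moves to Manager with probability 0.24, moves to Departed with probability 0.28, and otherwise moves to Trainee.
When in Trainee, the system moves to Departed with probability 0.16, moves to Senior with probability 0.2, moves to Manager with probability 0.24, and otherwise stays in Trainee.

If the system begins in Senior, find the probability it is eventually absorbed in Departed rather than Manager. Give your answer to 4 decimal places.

Let h(s) be the probability of absorption at Departed starting from transient state s. Then h(Departed) = 1 and h(Manager) = 0. By first-step analysis:
h(Senior) = 0.28·1 + 0.24·0 + 0.28·h(Senior) + 0.2·h(Trainee)
h(Trainee) = 0.16·1 + 0.24·0 + 0.2·h(Senior) + 0.4·h(Trainee)
Solving: h(Senior) = 0.5102, h(Trainee) = 0.4367.
Starting from Senior, the probability is 0.5102.

0.5102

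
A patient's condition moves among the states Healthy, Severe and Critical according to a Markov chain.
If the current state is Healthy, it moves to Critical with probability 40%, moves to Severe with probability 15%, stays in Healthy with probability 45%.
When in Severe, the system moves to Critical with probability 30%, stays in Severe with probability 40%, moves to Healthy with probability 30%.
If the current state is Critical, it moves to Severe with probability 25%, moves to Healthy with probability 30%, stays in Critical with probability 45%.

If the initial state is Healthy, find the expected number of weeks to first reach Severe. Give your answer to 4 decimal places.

5.2055

Let t(s) be the expected number of weeks to first reach Severe from state s, with t(Severe) = 0. Conditioning on the first week:
t(Healthy) = 1 + 0.45·t(Healthy) + 0.4·t(Critical)
t(Critical) = 1 + 0.3·t(Healthy) + 0.45·t(Critical)
Solving: t(Healthy) = 5.2055, t(Critical) = 4.6575.
Expected weeks from Healthy to Severe: 5.2055.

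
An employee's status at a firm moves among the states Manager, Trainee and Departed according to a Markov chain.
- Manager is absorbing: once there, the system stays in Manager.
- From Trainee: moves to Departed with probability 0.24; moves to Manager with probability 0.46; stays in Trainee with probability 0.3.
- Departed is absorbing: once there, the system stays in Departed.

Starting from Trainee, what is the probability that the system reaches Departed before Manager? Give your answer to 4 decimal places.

0.3429

Let h(s) be the probability of absorption at Departed starting from transient state s. Then h(Departed) = 1 and h(Manager) = 0. By first-step analysis:
h(Trainee) = 0.46·0 + 0.3·h(Trainee) + 0.24·1
Solving: h(Trainee) = 0.3429.
Starting from Trainee, the probability is 0.3429.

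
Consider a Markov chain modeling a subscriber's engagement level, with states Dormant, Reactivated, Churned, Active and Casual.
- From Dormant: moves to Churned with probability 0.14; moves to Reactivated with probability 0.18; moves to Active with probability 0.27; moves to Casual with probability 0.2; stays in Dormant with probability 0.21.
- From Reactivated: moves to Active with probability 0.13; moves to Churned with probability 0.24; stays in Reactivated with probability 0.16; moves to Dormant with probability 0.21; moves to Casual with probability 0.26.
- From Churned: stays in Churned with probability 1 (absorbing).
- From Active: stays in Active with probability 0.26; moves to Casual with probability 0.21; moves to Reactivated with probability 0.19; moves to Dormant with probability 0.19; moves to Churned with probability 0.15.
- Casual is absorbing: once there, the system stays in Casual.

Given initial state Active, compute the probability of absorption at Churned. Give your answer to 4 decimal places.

0.4310

Let h(s) be the probability of absorption at Churned starting from transient state s. Then h(Churned) = 1 and h(Casual) = 0. By first-step analysis:
h(Dormant) = 0.21·h(Dormant) + 0.18·h(Reactivated) + 0.14·1 + 0.27·h(Active) + 0.2·0
h(Reactivated) = 0.21·h(Dormant) + 0.16·h(Reactivated) + 0.24·1 + 0.13·h(Active) + 0.26·0
h(Active) = 0.19·h(Dormant) + 0.19·h(Reactivated) + 0.15·1 + 0.26·h(Active) + 0.21·0
Solving: h(Dormant) = 0.4292, h(Reactivated) = 0.4597, h(Active) = 0.4310.
Starting from Active, the probability is 0.4310.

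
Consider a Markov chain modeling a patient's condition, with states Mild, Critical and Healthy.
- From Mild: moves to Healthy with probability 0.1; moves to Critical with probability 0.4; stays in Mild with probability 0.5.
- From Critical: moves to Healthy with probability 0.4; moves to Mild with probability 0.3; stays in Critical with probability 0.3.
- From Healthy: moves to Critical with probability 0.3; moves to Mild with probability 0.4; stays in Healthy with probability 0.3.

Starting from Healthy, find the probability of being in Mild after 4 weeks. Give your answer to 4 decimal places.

0.4066

Propagate the distribution vector 4 weeks from Healthy.
After 0 weeks: (0.0000, 0.0000, 1.0000)
After 1 week: (0.4000, 0.3000, 0.3000)
After 2 weeks: (0.4100, 0.3400, 0.2500)
After 3 weeks: (0.4070, 0.3410, 0.2520)
After 4 weeks: (0.4066, 0.3407, 0.2527)
P(in Mild after 4 weeks) = 0.4066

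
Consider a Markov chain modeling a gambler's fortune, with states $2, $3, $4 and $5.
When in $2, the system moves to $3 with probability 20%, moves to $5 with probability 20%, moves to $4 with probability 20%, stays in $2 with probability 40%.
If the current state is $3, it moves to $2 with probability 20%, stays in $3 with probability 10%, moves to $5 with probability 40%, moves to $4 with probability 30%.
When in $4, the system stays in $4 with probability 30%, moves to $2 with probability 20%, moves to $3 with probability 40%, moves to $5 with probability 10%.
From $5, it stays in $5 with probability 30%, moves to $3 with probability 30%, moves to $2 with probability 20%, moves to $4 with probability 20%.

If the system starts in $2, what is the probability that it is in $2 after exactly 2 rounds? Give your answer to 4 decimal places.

0.2800

Propagate the distribution vector 2 rounds from $2.
After 0 rounds: (1.0000, 0.0000, 0.0000, 0.0000)
After 1 round: (0.4000, 0.2000, 0.2000, 0.2000)
After 2 rounds: (0.2800, 0.2400, 0.2400, 0.2400)
P(in $2 after 2 rounds) = 0.2800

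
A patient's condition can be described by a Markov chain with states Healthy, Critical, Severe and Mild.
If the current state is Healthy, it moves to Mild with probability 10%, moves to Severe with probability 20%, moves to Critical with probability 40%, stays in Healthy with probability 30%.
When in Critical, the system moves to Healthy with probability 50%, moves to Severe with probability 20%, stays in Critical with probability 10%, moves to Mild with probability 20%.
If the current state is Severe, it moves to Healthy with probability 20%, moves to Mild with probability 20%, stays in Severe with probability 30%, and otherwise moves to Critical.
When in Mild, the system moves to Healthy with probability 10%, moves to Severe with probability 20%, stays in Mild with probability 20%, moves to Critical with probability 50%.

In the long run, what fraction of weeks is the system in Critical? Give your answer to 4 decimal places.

Let the stationary distribution be π with π = πP and π_1 + π_2 + π_3 + π_4 = 1.
π_1 = 0.3·π_1 + 0.5·π_2 + 0.2·π_3 + 0.1·π_4
π_2 = 0.4·π_1 + 0.1·π_2 + 0.3·π_3 + 0.5·π_4
π_3 = 0.2·π_1 + 0.2·π_2 + 0.3·π_3 + 0.2·π_4
Solving with the normalization constraint gives π = (0.3046, 0.3036, 0.2222, 0.1695).
So the stationary probability of Critical is 0.3036.

0.3036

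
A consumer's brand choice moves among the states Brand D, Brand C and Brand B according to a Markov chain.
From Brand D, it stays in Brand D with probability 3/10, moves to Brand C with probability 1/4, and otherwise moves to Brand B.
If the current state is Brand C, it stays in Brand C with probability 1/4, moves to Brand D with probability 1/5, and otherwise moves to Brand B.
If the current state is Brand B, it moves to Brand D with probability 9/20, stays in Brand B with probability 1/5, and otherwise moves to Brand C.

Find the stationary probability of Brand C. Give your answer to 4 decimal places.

Let the stationary distribution be π with π = πP and π_1 + π_2 + π_3 = 1.
π_1 = 0.3·π_1 + 0.2·π_2 + 0.45·π_3
π_2 = 0.25·π_1 + 0.25·π_2 + 0.35·π_3
Solving with the normalization constraint gives π = (0.3286, 0.2883, 0.3831).
So the stationary probability of Brand C is 0.2883.

0.2883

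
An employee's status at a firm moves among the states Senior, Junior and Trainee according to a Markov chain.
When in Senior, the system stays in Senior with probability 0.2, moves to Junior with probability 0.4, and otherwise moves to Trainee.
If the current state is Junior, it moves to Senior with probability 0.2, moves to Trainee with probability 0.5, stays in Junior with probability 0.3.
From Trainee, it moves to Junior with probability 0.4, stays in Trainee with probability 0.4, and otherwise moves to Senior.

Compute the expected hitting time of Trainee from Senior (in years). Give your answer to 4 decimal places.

2.2917

Let t(s) be the expected number of years to first reach Trainee from state s, with t(Trainee) = 0. Conditioning on the first year:
t(Senior) = 1 + 0.2·t(Senior) + 0.4·t(Junior)
t(Junior) = 1 + 0.2·t(Senior) + 0.3·t(Junior)
Solving: t(Senior) = 2.2917, t(Junior) = 2.0833.
Expected years from Senior to Trainee: 2.2917.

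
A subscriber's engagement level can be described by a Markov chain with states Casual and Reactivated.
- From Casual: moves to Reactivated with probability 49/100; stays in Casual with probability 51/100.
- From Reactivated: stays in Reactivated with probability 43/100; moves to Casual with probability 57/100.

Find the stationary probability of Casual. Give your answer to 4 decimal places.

Let the stationary distribution be π with π = πP and π_1 + π_2 = 1.
π_1 = 0.51·π_1 + 0.57·π_2
Solving with the normalization constraint gives π = (0.5377, 0.4623).
So the stationary probability of Casual is 0.5377.

0.5377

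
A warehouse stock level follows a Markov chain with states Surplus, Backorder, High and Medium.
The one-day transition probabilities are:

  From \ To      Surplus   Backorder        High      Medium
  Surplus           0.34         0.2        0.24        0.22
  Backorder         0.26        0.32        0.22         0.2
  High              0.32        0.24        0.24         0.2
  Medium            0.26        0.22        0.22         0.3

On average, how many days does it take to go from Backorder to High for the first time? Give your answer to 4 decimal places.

4.4316

Let t(s) be the expected number of days to first reach High from state s, with t(High) = 0. Conditioning on the first day:
t(Surplus) = 1 + 0.34·t(Surplus) + 0.2·t(Backorder) + 0.22·t(Medium)
t(Backorder) = 1 + 0.26·t(Surplus) + 0.32·t(Backorder) + 0.2·t(Medium)
t(Medium) = 1 + 0.26·t(Surplus) + 0.22·t(Backorder) + 0.3·t(Medium)
Solving: t(Surplus) = 4.3353, t(Backorder) = 4.4316, t(Medium) = 4.4316.
Expected days from Backorder to High: 4.4316.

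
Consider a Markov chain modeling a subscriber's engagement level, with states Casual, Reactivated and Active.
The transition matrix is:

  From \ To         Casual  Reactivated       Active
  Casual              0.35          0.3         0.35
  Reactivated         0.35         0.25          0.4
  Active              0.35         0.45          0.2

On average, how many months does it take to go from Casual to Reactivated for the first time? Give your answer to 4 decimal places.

2.8931

Let t(s) be the expected number of months to first reach Reactivated from state s, with t(Reactivated) = 0. Conditioning on the first month:
t(Casual) = 1 + 0.35·t(Casual) + 0.35·t(Active)
t(Active) = 1 + 0.35·t(Casual) + 0.2·t(Active)
Solving: t(Casual) = 2.8931, t(Active) = 2.5157.
Expected months from Casual to Reactivated: 2.8931.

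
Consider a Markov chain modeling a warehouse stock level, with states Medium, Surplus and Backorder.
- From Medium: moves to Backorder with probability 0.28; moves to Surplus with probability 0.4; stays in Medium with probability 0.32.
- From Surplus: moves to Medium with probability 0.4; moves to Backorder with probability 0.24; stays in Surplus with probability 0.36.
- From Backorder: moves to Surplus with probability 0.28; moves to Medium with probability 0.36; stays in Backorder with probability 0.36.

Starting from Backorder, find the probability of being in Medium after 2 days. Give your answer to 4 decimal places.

Sum over the intermediate state after 1 day:
P = P(Backorder→Medium)·P(Medium→Medium) + P(Backorder→Surplus)·P(Surplus→Medium) + P(Backorder→Backorder)·P(Backorder→Medium)
  = 0.36×0.32 + 0.28×0.4 + 0.36×0.36
  = 0.1152 + 0.1120 + 0.1296 = 0.3568

0.3568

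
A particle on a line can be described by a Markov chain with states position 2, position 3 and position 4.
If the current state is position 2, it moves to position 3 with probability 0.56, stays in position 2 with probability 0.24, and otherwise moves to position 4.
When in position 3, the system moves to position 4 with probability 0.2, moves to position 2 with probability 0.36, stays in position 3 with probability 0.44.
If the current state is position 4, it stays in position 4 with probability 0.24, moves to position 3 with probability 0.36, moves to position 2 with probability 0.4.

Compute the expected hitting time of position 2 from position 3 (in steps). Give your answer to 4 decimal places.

2.7149

Let t(s) be the expected number of steps to first reach position 2 from state s, with t(position 2) = 0. Conditioning on the first step:
t(position 3) = 1 + 0.44·t(position 3) + 0.2·t(position 4)
t(position 4) = 1 + 0.36·t(position 3) + 0.24·t(position 4)
Solving: t(position 3) = 2.7149, t(position 4) = 2.6018.
Expected steps from position 3 to position 2: 2.7149.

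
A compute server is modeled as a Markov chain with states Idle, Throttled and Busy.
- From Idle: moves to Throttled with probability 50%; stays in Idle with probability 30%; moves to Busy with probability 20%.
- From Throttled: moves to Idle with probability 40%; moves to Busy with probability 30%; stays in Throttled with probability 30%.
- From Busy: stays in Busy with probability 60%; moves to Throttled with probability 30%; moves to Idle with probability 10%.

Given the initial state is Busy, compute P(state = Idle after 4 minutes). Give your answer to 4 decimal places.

Propagate the distribution vector 4 minutes from Busy.
After 0 minutes: (0.0000, 0.0000, 1.0000)
After 1 minute: (0.1000, 0.3000, 0.6000)
After 2 minutes: (0.2100, 0.3200, 0.4700)
After 3 minutes: (0.2380, 0.3420, 0.4200)
After 4 minutes: (0.2502, 0.3476, 0.4022)
P(in Idle after 4 minutes) = 0.2502

0.2502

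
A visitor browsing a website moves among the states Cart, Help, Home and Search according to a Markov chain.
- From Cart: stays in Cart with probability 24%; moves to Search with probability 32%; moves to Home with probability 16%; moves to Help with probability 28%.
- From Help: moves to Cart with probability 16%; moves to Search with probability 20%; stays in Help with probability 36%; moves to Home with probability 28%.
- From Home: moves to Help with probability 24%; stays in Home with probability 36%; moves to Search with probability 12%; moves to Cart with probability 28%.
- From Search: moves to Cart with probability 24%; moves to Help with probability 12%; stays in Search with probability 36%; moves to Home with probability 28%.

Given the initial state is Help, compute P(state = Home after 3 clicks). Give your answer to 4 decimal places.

Propagate the distribution vector 3 clicks from Help.
After 0 clicks: (0.0000, 1.0000, 0.0000, 0.0000)
After 1 click: (0.1600, 0.3600, 0.2800, 0.2000)
After 2 clicks: (0.2224, 0.2656, 0.2832, 0.2288)
After 3 clicks: (0.2301, 0.2533, 0.2760, 0.2406)
P(in Home after 3 clicks) = 0.2760

0.2760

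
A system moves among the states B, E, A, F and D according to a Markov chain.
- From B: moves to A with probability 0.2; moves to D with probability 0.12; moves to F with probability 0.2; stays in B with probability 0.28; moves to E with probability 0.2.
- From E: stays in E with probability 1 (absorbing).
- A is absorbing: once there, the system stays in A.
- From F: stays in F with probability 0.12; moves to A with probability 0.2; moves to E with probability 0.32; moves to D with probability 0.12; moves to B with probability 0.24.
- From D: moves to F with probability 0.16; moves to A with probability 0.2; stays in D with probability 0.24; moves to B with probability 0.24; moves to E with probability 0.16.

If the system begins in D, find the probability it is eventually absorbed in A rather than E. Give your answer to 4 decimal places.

0.5049

Let h(s) be the probability of absorption at A starting from transient state s. Then h(A) = 1 and h(E) = 0. By first-step analysis:
h(B) = 0.28·h(B) + 0.2·0 + 0.2·1 + 0.2·h(F) + 0.12·h(D)
h(F) = 0.24·h(B) + 0.32·0 + 0.2·1 + 0.12·h(F) + 0.12·h(D)
h(D) = 0.24·h(B) + 0.16·0 + 0.2·1 + 0.16·h(F) + 0.24·h(D)
Solving: h(B) = 0.4806, h(F) = 0.4272, h(D) = 0.5049.
Starting from D, the probability is 0.5049.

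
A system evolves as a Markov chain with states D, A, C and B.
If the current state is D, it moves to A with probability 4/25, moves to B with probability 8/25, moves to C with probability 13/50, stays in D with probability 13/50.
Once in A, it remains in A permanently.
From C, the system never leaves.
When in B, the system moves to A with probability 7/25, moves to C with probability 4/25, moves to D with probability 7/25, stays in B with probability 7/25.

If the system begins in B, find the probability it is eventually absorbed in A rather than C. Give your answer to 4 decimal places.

Let h(s) be the probability of absorption at A starting from transient state s. Then h(A) = 1 and h(C) = 0. By first-step analysis:
h(D) = 0.26·h(D) + 0.16·1 + 0.26·0 + 0.32·h(B)
h(B) = 0.28·h(D) + 0.28·1 + 0.16·0 + 0.28·h(B)
Solving: h(D) = 0.4621, h(B) = 0.5686.
Starting from B, the probability is 0.5686.

0.5686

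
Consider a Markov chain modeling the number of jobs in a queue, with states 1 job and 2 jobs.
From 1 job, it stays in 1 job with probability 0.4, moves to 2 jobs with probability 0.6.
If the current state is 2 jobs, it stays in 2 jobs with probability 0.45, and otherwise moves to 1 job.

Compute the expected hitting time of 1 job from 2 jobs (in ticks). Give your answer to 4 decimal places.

Let t(s) be the expected number of ticks to first reach 1 job from state s, with t(1 job) = 0. Conditioning on the first tick:
t(2 jobs) = 1 + 0.45·t(2 jobs)
Solving: t(2 jobs) = 1.8182.
Expected ticks from 2 jobs to 1 job: 1.8182.

1.8182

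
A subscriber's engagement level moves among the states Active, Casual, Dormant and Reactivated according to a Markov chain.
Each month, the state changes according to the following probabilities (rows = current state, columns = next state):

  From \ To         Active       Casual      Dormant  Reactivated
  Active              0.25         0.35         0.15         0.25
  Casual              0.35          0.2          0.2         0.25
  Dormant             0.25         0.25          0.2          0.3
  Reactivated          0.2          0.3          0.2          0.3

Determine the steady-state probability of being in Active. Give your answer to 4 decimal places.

Let the stationary distribution be π with π = πP and π_1 + π_2 + π_3 + π_4 = 1.
π_1 = 0.25·π_1 + 0.35·π_2 + 0.25·π_3 + 0.2·π_4
π_2 = 0.35·π_1 + 0.2·π_2 + 0.25·π_3 + 0.3·π_4
π_3 = 0.15·π_1 + 0.2·π_2 + 0.2·π_3 + 0.2·π_4
Solving with the normalization constraint gives π = (0.2640, 0.2762, 0.1868, 0.2730).
So the stationary probability of Active is 0.2640.

0.2640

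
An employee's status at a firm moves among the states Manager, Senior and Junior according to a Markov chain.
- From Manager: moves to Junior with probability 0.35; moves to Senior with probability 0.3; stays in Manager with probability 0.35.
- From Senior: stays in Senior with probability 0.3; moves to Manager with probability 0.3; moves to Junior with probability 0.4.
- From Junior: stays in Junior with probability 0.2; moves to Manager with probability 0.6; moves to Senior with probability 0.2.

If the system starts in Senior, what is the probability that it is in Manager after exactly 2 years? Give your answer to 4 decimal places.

Sum over the intermediate state after 1 year:
P = P(Senior→Manager)·P(Manager→Manager) + P(Senior→Senior)·P(Senior→Manager) + P(Senior→Junior)·P(Junior→Manager)
  = 0.3×0.35 + 0.3×0.3 + 0.4×0.6
  = 0.1050 + 0.0900 + 0.2400 = 0.4350

0.4350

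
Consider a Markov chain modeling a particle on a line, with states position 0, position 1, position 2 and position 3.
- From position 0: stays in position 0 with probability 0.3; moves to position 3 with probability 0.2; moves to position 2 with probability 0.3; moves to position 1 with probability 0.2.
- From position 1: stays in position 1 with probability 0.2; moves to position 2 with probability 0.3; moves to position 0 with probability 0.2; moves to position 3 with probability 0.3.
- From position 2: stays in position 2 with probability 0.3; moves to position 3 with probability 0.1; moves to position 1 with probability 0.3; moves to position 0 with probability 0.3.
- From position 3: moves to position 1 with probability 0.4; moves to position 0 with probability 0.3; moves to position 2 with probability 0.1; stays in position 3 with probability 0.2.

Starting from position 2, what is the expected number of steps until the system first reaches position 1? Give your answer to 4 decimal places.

3.5156

Let t(s) be the expected number of steps to first reach position 1 from state s, with t(position 1) = 0. Conditioning on the first step:
t(position 0) = 1 + 0.3·t(position 0) + 0.3·t(position 2) + 0.2·t(position 3)
t(position 2) = 1 + 0.3·t(position 0) + 0.3·t(position 2) + 0.1·t(position 3)
t(position 3) = 1 + 0.3·t(position 0) + 0.1·t(position 2) + 0.2·t(position 3)
Solving: t(position 0) = 3.8281, t(position 2) = 3.5156, t(position 3) = 3.1250.
Expected steps from position 2 to position 1: 3.5156.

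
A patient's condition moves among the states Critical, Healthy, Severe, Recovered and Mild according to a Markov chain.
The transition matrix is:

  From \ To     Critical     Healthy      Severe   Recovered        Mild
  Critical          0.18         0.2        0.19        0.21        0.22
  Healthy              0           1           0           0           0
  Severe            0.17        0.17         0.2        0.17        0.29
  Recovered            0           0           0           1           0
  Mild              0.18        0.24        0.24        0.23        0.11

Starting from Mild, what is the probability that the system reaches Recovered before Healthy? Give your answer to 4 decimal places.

Let h(s) be the probability of absorption at Recovered starting from transient state s. Then h(Recovered) = 1 and h(Healthy) = 0. By first-step analysis:
h(Critical) = 0.18·h(Critical) + 0.2·0 + 0.19·h(Severe) + 0.21·1 + 0.22·h(Mild)
h(Severe) = 0.17·h(Critical) + 0.17·0 + 0.2·h(Severe) + 0.17·1 + 0.29·h(Mild)
h(Mild) = 0.18·h(Critical) + 0.24·0 + 0.24·h(Severe) + 0.23·1 + 0.11·h(Mild)
Solving: h(Critical) = 0.5046, h(Severe) = 0.4992, h(Mild) = 0.4951.
Starting from Mild, the probability is 0.4951.

0.4951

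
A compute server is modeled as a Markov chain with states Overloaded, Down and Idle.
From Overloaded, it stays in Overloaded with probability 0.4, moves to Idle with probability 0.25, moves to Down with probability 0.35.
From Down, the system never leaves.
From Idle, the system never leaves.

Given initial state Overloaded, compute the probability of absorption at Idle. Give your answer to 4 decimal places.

Let h(s) be the probability of absorption at Idle starting from transient state s. Then h(Idle) = 1 and h(Down) = 0. By first-step analysis:
h(Overloaded) = 0.4·h(Overloaded) + 0.35·0 + 0.25·1
Solving: h(Overloaded) = 0.4167.
Starting from Overloaded, the probability is 0.4167.

0.4167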